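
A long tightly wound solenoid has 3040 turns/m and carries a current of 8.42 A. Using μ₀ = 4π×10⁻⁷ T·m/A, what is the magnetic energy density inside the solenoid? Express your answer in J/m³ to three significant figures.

u ≈ 412 J/m³

B = μ₀nI = (4π×10⁻⁷)(3.040×10^3)(8.42) = 3.217×10^-2 T.
u = B²/(2μ₀) = (3.217×10^-2)²/(2×4π×10⁻⁷) = 411.7 J/m³.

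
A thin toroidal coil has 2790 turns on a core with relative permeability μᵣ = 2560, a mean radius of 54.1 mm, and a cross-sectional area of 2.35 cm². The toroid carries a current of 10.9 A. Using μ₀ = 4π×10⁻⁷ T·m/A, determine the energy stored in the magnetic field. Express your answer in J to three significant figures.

U ≈ 1030 J

L = μ₀μᵣN²A/(2πR) = (4π×10⁻⁷)(2560)(2790)²(2.350×10^-4)/(2π×5.410×10^-2) = 17.31 H.
U = ½LI² = ½(17.31)(10.9)² = 1.028×10^3 J.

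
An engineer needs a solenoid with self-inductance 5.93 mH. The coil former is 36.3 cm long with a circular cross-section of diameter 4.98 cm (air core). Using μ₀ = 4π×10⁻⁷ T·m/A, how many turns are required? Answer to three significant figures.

A = π(d/2)² = π(2.490×10^-2 m)² = 1.948×10^-3 m².
From L = μ₀N²A/ℓ, N = √(Lℓ / (μ₀A)).
N = √[(5.930×10^-3)(0.363) / ((4π×10⁻⁷)×1.948×10^-3)] = √(8.794×10^5) ≈ 937.8.

N ≈ 938 turns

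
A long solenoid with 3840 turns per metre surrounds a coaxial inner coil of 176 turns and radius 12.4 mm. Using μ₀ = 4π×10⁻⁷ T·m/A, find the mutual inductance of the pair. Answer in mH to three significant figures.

M ≈ 0.410 mH

The outer solenoid produces a uniform field B₁ = μ₀n₁I₁ across the inner coil,
so the flux linkage is N₂Φ = N₂B₁A₂ = μ₀n₁N₂A₂·I₁, giving M = μ₀n₁N₂A₂.
A₂ = πr² = π(1.240×10^-2 m)² = 4.831×10^-4 m².
M = (4π×10⁻⁷)(3840)(176)(4.831×10^-4) = 4.102×10^-4 H.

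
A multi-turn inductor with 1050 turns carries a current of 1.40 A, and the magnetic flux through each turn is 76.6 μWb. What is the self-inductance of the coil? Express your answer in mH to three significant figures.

L ≈ 57.5 mH

Self-inductance is defined by L = NΦ_B/I (flux linkage over current).
L = (1050)(7.660×10^-5 Wb)/(1.40 A) = 5.745×10^-2 H.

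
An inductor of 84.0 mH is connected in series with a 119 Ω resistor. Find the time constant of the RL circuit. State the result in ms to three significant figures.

τ = L/R = (8.400×10^-2 H)/(119 Ω) = 7.059×10^-4 s.

τ ≈ 0.706 ms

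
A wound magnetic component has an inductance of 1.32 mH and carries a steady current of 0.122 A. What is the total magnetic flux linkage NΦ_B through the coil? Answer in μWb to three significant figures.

From L = NΦ_B/I, the flux linkage is NΦ_B = LI.
NΦ_B = (1.320×10^-3 H)(0.122 A) = 1.610×10^-4 Wb.

NΦ_B ≈ 161 μWb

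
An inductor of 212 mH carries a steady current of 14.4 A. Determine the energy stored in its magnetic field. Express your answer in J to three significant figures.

U ≈ 22.0 J

Stored magnetic energy: U = ½LI².
U = ½(0.212 H)(14.4 A)² = 21.98 J.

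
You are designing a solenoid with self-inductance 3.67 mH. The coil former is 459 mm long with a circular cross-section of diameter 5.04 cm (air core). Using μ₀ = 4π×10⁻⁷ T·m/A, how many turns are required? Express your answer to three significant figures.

N ≈ 820 turns

A = π(d/2)² = π(2.520×10^-2 m)² = 1.995×10^-3 m².
From L = μ₀N²A/ℓ, N = √(Lℓ / (μ₀A)).
N = √[(3.670×10^-3)(0.459) / ((4π×10⁻⁷)×1.995×10^-3)] = √(6.719×10^5) ≈ 819.7.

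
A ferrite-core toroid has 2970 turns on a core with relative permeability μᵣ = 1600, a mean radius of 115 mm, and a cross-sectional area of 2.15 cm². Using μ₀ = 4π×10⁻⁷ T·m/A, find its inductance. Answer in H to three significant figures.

For a thin toroid, L = μ₀μᵣN²A/(2πR).
L = (4π×10⁻⁷)(1600)(2970)²(2.150×10^-4) / (2π×0.115 m) = 5.277 H.

L ≈ 5.28 H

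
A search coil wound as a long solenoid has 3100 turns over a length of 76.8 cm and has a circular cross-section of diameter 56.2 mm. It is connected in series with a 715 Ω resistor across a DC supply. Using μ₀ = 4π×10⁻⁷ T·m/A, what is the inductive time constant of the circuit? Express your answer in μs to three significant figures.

τ ≈ 54.6 μs

A = π(d/2)² = π(2.810×10^-2 m)² = 2.481×10^-3 m².
L = μ₀N²A/ℓ = (4π×10⁻⁷)(3100)²(2.481×10^-3)/(0.768) = 3.901×10^-2 H.
τ = L/R = (3.901×10^-2)/(715) = 5.455×10^-5 s.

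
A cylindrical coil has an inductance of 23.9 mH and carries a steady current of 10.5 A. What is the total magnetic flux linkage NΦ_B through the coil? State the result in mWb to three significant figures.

From L = NΦ_B/I, the flux linkage is NΦ_B = LI.
NΦ_B = (2.390×10^-2 H)(10.5 A) = 0.2509 Wb.

NΦ_B ≈ 251 mWb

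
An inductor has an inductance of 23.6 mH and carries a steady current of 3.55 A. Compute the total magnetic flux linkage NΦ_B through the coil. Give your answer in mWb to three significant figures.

From L = NΦ_B/I, the flux linkage is NΦ_B = LI.
NΦ_B = (2.360×10^-2 H)(3.55 A) = 8.378×10^-2 Wb.

NΦ_B ≈ 83.8 mWb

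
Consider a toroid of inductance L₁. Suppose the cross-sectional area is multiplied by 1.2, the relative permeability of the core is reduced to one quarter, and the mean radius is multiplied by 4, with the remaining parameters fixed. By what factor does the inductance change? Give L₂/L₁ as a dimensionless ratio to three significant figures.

For a toroid, L ∝ μᵣN²A/R.
L₂/L₁ = (1.2) × (0.25) × (4)^-1 = 0.0750.

L₂/L₁ = 0.0750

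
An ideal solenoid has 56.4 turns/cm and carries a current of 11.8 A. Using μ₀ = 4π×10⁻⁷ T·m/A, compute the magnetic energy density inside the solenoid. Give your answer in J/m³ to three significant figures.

u ≈ 2780 J/m³

B = μ₀nI = (4π×10⁻⁷)(5.640×10^3)(11.8) = 8.363×10^-2 T.
u = B²/(2μ₀) = (8.363×10^-2)²/(2×4π×10⁻⁷) = 2.783×10^3 J/m³.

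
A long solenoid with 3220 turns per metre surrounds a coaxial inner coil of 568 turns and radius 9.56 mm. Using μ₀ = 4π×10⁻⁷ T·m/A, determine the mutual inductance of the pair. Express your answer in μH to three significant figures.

M ≈ 660 μH

The outer solenoid produces a uniform field B₁ = μ₀n₁I₁ across the inner coil,
so the flux linkage is N₂Φ = N₂B₁A₂ = μ₀n₁N₂A₂·I₁, giving M = μ₀n₁N₂A₂.
A₂ = πr² = π(9.560×10^-3 m)² = 2.871×10^-4 m².
M = (4π×10⁻⁷)(3220)(568)(2.871×10^-4) = 6.599×10^-4 H.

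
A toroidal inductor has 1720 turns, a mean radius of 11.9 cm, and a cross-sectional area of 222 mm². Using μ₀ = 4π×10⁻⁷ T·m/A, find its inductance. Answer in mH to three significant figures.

L ≈ 1.10 mH

For a thin toroid, L = μ₀N²A/(2πR).
L = (4π×10⁻⁷)(1720)²(2.220×10^-4) / (2π×0.119 m) = 1.104×10^-3 H.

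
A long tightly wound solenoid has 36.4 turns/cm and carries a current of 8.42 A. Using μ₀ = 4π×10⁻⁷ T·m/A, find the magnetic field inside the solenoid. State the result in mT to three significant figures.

B ≈ 38.5 mT

Inside a long solenoid, B = μ₀nI.
B = (4π×10⁻⁷)(3.640×10^3 m⁻¹)(8.42 A) = 3.851×10^-2 T.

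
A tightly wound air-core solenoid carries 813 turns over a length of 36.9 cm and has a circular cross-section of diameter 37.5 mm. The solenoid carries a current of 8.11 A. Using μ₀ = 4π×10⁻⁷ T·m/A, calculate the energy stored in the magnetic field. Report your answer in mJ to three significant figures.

A = π(d/2)² = π(1.875×10^-2 m)² = 1.104×10^-3 m².
L = μ₀N²A/ℓ = (4π×10⁻⁷)(813)²(1.104×10^-3)/(0.369) = 2.486×10^-3 H.
U = ½LI² = ½(2.486×10^-3)(8.11)² = 8.176×10^-2 J.

U ≈ 81.8 mJ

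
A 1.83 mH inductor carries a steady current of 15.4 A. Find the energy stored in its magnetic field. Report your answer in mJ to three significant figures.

U ≈ 217 mJ

Stored magnetic energy: U = ½LI².
U = ½(1.830×10^-3 H)(15.4 A)² = 0.217 J.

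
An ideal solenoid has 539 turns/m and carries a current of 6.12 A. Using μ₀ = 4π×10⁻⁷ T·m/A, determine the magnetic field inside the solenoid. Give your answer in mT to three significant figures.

Inside a long solenoid, B = μ₀nI.
B = (4π×10⁻⁷)(539 m⁻¹)(6.12 A) = 4.145×10^-3 T.

B ≈ 4.15 mT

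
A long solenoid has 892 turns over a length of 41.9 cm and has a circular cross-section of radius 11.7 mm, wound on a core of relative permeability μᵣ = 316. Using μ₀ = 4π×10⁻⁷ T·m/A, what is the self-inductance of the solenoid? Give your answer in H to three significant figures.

A = πr² = π(1.170×10^-2 m)² = 4.301×10^-4 m².
For a long solenoid, L = μ₀μᵣN²A/ℓ.
L = (4π×10⁻⁷)(316)(892)²(4.301×10^-4)/(0.419 m) = 0.3243 H.

L ≈ 0.324 H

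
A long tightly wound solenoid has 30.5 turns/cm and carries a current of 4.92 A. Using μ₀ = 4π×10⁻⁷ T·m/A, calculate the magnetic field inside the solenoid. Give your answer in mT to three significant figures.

Inside a long solenoid, B = μ₀nI.
B = (4π×10⁻⁷)(3.050×10^3 m⁻¹)(4.92 A) = 1.886×10^-2 T.

B ≈ 18.9 mT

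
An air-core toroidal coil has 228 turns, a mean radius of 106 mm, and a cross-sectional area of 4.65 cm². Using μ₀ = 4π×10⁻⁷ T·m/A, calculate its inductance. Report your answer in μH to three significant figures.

L ≈ 45.6 μH

For a thin toroid, L = μ₀N²A/(2πR).
L = (4π×10⁻⁷)(228)²(4.650×10^-4) / (2π×0.106 m) = 4.561×10^-5 H.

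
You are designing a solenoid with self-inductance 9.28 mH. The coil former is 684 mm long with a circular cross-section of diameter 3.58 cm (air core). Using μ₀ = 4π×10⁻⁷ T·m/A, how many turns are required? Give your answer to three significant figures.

A = π(d/2)² = π(1.790×10^-2 m)² = 1.007×10^-3 m².
From L = μ₀N²A/ℓ, N = √(Lℓ / (μ₀A)).
N = √[(9.280×10^-3)(0.684) / ((4π×10⁻⁷)×1.007×10^-3)] = √(5.018×10^6) ≈ 2240.1.

N ≈ 2240 turns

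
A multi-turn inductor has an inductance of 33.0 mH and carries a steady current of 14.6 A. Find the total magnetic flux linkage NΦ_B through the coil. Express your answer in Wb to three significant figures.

From L = NΦ_B/I, the flux linkage is NΦ_B = LI.
NΦ_B = (3.300×10^-2 H)(14.6 A) = 0.4818 Wb.

NΦ_B ≈ 0.482 Wb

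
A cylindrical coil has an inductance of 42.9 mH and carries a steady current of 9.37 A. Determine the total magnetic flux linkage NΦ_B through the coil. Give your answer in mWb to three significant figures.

NΦ_B ≈ 402 mWb

From L = NΦ_B/I, the flux linkage is NΦ_B = LI.
NΦ_B = (4.290×10^-2 H)(9.37 A) = 0.402 Wb.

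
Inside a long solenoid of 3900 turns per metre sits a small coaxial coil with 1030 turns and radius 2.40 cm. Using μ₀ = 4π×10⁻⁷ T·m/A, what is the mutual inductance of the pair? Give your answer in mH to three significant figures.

The outer solenoid produces a uniform field B₁ = μ₀n₁I₁ across the inner coil,
so the flux linkage is N₂Φ = N₂B₁A₂ = μ₀n₁N₂A₂·I₁, giving M = μ₀n₁N₂A₂.
A₂ = πr² = π(2.400×10^-2 m)² = 1.810×10^-3 m².
M = (4π×10⁻⁷)(3900)(1030)(1.810×10^-3) = 9.134×10^-3 H.

M ≈ 9.13 mH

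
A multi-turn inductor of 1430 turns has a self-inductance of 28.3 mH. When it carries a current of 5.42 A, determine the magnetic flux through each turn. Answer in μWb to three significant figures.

Φ_B ≈ 107 μWb

From L = NΦ_B/I, the flux per turn is Φ_B = LI/N.
Φ_B = (2.830×10^-2 H)(5.42 A)/1430 = 1.073×10^-4 Wb.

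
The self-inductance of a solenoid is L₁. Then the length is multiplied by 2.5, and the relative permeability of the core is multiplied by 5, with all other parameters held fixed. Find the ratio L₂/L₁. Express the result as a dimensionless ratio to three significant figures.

For a solenoid, L ∝ μᵣN²A/ℓ.
L₂/L₁ = (2.5)^-1 × (5) = 2.00.

L₂/L₁ = 2.00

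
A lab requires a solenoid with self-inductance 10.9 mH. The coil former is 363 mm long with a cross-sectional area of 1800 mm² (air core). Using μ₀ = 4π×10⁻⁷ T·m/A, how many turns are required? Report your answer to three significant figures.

N ≈ 1320 turns

A = 1800 mm² = 1.800×10^-3 m².
From L = μ₀N²A/ℓ, N = √(Lℓ / (μ₀A)).
N = √[(1.090×10^-2)(0.363) / ((4π×10⁻⁷)×1.800×10^-3)] = √(1.749×10^6) ≈ 1322.6.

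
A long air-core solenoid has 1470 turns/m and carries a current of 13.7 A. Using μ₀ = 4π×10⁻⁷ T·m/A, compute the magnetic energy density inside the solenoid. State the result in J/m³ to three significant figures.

B = μ₀nI = (4π×10⁻⁷)(1.470×10^3)(13.7) = 2.531×10^-2 T.
u = B²/(2μ₀) = (2.531×10^-2)²/(2×4π×10⁻⁷) = 254.8 J/m³.

u ≈ 255 J/m³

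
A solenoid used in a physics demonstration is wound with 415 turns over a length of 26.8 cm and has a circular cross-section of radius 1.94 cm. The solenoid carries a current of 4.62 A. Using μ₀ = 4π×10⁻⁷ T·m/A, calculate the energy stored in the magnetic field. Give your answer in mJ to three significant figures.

U ≈ 10.2 mJ

A = πr² = π(1.940×10^-2 m)² = 1.182×10^-3 m².
L = μ₀N²A/ℓ = (4π×10⁻⁷)(415)²(1.182×10^-3)/(0.268) = 9.548×10^-4 H.
U = ½LI² = ½(9.548×10^-4)(4.62)² = 1.019×10^-2 J.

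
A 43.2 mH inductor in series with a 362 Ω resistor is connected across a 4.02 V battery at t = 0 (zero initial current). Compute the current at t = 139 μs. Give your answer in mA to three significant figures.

τ = L/R = 4.320×10^-2/362 = 1.193×10^-4 s; final current I_∞ = ε/R = 4.02/362 = 1.110×10^-2 A.
I(t) = I_∞(1 − e^(−t/τ)) with t/τ = 1.165.
I = (1.110×10^-2)(1 − e^(−1.165)) = 7.640×10^-3 A.

I ≈ 7.64 mA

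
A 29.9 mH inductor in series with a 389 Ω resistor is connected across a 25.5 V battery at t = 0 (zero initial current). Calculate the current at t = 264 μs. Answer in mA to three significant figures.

τ = L/R = 2.990×10^-2/389 = 7.686×10^-5 s; final current I_∞ = ε/R = 25.5/389 = 6.555×10^-2 A.
I(t) = I_∞(1 − e^(−t/τ)) with t/τ = 3.435.
I = (6.555×10^-2)(1 − e^(−3.435)) = 6.344×10^-2 A.

I ≈ 63.4 mA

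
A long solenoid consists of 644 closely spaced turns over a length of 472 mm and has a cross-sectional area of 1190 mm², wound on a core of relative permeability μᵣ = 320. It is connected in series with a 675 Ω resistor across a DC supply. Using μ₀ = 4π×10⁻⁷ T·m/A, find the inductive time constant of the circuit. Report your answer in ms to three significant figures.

A = 1190 mm² = 1.190×10^-3 m².
L = μ₀μᵣN²A/ℓ = (4π×10⁻⁷)(320)(644)²(1.190×10^-3)/(0.472) = 0.42047 H.
τ = L/R = (0.42047)/(675) = 6.229×10^-4 s.

τ ≈ 0.623 ms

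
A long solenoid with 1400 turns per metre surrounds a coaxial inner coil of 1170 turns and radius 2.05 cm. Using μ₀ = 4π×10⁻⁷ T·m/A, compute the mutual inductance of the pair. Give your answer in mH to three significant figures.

M ≈ 2.72 mH

The outer solenoid produces a uniform field B₁ = μ₀n₁I₁ across the inner coil,
so the flux linkage is N₂Φ = N₂B₁A₂ = μ₀n₁N₂A₂·I₁, giving M = μ₀n₁N₂A₂.
A₂ = πr² = π(2.050×10^-2 m)² = 1.320×10^-3 m².
M = (4π×10⁻⁷)(1400)(1170)(1.320×10^-3) = 2.718×10^-3 H.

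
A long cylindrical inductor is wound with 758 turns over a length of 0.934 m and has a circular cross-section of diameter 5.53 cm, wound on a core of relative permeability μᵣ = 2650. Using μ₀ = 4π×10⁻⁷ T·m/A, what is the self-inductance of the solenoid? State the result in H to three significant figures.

L ≈ 4.92 H

A = π(d/2)² = π(2.765×10^-2 m)² = 2.402×10^-3 m².
For a long solenoid, L = μ₀μᵣN²A/ℓ.
L = (4π×10⁻⁷)(2650)(758)²(2.402×10^-3)/(0.934 m) = 4.92 H.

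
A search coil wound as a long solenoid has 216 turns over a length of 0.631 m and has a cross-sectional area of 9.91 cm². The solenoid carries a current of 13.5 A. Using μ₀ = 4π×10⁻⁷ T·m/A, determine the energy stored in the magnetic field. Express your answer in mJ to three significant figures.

U ≈ 8.39 mJ

A = 9.91 cm² = 9.910×10^-4 m².
L = μ₀N²A/ℓ = (4π×10⁻⁷)(216)²(9.910×10^-4)/(0.631) = 9.208×10^-5 H.
U = ½LI² = ½(9.208×10^-5)(13.5)² = 8.391×10^-3 J.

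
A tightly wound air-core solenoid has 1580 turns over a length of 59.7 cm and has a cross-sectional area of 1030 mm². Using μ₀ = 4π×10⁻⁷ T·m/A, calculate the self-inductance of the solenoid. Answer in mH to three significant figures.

A = 1030 mm² = 1.030×10^-3 m².
For a long solenoid, L = μ₀N²A/ℓ.
L = (4π×10⁻⁷)(1580)²(1.030×10^-3)/(0.597 m) = 5.412×10^-3 H.

L ≈ 5.41 mH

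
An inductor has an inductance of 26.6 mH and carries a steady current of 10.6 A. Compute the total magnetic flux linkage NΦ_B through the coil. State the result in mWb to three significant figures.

NΦ_B ≈ 282 mWb

From L = NΦ_B/I, the flux linkage is NΦ_B = LI.
NΦ_B = (2.660×10^-2 H)(10.6 A) = 0.282 Wb.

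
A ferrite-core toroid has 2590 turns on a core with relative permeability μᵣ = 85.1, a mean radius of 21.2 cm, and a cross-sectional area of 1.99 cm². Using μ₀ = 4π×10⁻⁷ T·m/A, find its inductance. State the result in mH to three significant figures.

For a thin toroid, L = μ₀μᵣN²A/(2πR).
L = (4π×10⁻⁷)(85.1)(2590)²(1.990×10^-4) / (2π×0.212 m) = 0.1072 H.

L ≈ 107 mH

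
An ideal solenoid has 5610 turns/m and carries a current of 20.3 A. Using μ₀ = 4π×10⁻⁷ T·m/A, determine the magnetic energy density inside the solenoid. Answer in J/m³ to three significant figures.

u ≈ 8150 J/m³

B = μ₀nI = (4π×10⁻⁷)(5.610×10^3)(20.3) = 0.1431 T.
u = B²/(2μ₀) = (0.1431)²/(2×4π×10⁻⁷) = 8.149×10^3 J/m³.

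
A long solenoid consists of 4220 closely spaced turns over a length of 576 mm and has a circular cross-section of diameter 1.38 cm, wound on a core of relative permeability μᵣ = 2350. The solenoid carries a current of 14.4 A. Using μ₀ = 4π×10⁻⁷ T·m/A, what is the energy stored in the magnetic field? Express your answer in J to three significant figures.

U ≈ 1420 J

A = π(d/2)² = π(6.900×10^-3 m)² = 1.496×10^-4 m².
L = μ₀μᵣN²A/ℓ = (4π×10⁻⁷)(2350)(4220)²(1.496×10^-4)/(0.576) = 13.66 H.
U = ½LI² = ½(13.66)(14.4)² = 1.416×10^3 J.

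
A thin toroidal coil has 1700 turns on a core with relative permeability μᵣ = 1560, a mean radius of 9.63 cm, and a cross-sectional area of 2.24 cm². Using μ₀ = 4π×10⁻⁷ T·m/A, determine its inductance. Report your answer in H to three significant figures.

L ≈ 2.10 H

For a thin toroid, L = μ₀μᵣN²A/(2πR).
L = (4π×10⁻⁷)(1560)(1700)²(2.240×10^-4) / (2π×9.630×10^-2 m) = 2.097 H.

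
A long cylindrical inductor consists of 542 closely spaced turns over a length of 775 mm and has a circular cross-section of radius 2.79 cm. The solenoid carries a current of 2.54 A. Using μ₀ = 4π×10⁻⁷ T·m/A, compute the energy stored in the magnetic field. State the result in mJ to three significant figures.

U ≈ 3.76 mJ

A = πr² = π(2.790×10^-2 m)² = 2.445×10^-3 m².
L = μ₀N²A/ℓ = (4π×10⁻⁷)(542)²(2.445×10^-3)/(0.775) = 1.1648×10^-3 H.
U = ½LI² = ½(1.1648×10^-3)(2.54)² = 3.758×10^-3 J.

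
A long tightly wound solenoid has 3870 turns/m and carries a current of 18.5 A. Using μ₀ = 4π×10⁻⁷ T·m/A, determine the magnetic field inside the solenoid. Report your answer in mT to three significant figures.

B ≈ 90.0 mT

Inside a long solenoid, B = μ₀nI.
B = (4π×10⁻⁷)(3.870×10^3 m⁻¹)(18.5 A) = 8.997×10^-2 T.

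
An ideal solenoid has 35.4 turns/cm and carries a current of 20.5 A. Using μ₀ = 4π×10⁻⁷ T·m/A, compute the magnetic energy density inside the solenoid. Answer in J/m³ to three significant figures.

B = μ₀nI = (4π×10⁻⁷)(3.540×10^3)(20.5) = 9.119×10^-2 T.
u = B²/(2μ₀) = (9.119×10^-2)²/(2×4π×10⁻⁷) = 3.309×10^3 J/m³.

u ≈ 3310 J/m³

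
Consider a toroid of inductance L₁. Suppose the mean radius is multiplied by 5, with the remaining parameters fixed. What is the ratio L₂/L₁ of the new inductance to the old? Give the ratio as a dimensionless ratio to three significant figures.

For a toroid, L ∝ μᵣN²A/R.
L₂/L₁ = (5)^-1 = 0.200.

L₂/L₁ = 0.200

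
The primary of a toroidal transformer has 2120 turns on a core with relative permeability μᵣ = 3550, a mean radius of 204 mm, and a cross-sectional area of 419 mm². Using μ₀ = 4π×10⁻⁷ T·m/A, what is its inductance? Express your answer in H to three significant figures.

L ≈ 6.55 H

For a thin toroid, L = μ₀μᵣN²A/(2πR).
L = (4π×10⁻⁷)(3550)(2120)²(4.190×10^-4) / (2π×0.204 m) = 6.554 H.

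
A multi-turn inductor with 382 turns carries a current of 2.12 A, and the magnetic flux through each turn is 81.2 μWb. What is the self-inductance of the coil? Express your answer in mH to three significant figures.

Self-inductance is defined by L = NΦ_B/I (flux linkage over current).
L = (382)(8.120×10^-5 Wb)/(2.12 A) = 1.463×10^-2 H.

L ≈ 14.6 mH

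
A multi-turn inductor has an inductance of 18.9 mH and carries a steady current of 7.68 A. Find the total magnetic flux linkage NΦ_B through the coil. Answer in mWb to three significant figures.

From L = NΦ_B/I, the flux linkage is NΦ_B = LI.
NΦ_B = (1.890×10^-2 H)(7.68 A) = 0.1452 Wb.

NΦ_B ≈ 145 mWb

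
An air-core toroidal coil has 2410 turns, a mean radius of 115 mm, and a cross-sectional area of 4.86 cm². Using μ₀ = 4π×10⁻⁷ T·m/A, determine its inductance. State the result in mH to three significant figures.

For a thin toroid, L = μ₀N²A/(2πR).
L = (4π×10⁻⁷)(2410)²(4.860×10^-4) / (2π×0.115 m) = 4.909×10^-3 H.

L ≈ 4.91 mH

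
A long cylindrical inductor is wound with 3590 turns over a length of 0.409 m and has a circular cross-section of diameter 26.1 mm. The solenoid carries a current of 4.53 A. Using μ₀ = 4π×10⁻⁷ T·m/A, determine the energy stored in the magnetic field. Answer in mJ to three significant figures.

A = π(d/2)² = π(1.305×10^-2 m)² = 5.350×10^-4 m².
L = μ₀N²A/ℓ = (4π×10⁻⁷)(3590)²(5.350×10^-4)/(0.409) = 2.119×10^-2 H.
U = ½LI² = ½(2.119×10^-2)(4.53)² = 0.2174 J.

U ≈ 217 mJ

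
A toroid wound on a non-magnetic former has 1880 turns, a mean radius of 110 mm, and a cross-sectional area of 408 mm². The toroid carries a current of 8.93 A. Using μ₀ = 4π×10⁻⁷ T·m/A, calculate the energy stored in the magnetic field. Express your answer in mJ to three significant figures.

L = μ₀N²A/(2πR) = (4π×10⁻⁷)(1880)²(4.080×10^-4)/(2π×0.11) = 2.622×10^-3 H.
U = ½LI² = ½(2.622×10^-3)(8.93)² = 0.1045 J.

U ≈ 105 mJ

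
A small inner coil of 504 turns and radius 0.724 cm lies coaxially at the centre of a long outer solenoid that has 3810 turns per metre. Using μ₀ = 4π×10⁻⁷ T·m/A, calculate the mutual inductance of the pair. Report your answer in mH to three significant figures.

M ≈ 0.397 mH

The outer solenoid produces a uniform field B₁ = μ₀n₁I₁ across the inner coil,
so the flux linkage is N₂Φ = N₂B₁A₂ = μ₀n₁N₂A₂·I₁, giving M = μ₀n₁N₂A₂.
A₂ = πr² = π(7.240×10^-3 m)² = 1.647×10^-4 m².
M = (4π×10⁻⁷)(3810)(504)(1.647×10^-4) = 3.974×10^-4 H.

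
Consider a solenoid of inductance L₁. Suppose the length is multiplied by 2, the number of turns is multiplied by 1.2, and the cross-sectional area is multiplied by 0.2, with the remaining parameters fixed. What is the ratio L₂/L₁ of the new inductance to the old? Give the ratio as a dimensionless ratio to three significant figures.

L₂/L₁ = 0.144

For a solenoid, L ∝ μᵣN²A/ℓ.
L₂/L₁ = (2)^-1 × (1.2)^2 × (0.2) = 0.144.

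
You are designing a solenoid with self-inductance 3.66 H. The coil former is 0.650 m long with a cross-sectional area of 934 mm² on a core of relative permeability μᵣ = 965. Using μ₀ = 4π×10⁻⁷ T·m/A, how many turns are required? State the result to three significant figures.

A = 934 mm² = 9.340×10^-4 m².
From L = μ₀μᵣN²A/ℓ, N = √(Lℓ / (μ₀μᵣA)).
N = √[(3.66)(0.65) / ((4π×10⁻⁷)(965)×9.340×10^-4)] = √(2.100×10^6) ≈ 1449.3.

N ≈ 1450 turns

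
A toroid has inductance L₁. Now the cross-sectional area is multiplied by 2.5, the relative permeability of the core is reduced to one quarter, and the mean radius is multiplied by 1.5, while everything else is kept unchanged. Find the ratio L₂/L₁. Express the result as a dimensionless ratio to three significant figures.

L₂/L₁ = 0.417

For a toroid, L ∝ μᵣN²A/R.
L₂/L₁ = (2.5) × (0.25) × (1.5)^-1 = 0.417.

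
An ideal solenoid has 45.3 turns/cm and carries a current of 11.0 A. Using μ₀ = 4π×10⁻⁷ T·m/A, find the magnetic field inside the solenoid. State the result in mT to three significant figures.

Inside a long solenoid, B = μ₀nI.
B = (4π×10⁻⁷)(4.530×10^3 m⁻¹)(11.0 A) = 6.262×10^-2 T.

B ≈ 62.6 mT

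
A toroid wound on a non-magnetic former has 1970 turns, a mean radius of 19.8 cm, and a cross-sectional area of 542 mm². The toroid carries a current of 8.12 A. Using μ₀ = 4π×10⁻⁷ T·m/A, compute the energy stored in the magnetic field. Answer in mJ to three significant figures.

L = μ₀N²A/(2πR) = (4π×10⁻⁷)(1970)²(5.420×10^-4)/(2π×0.198) = 2.1247×10^-3 H.
U = ½LI² = ½(2.1247×10^-3)(8.12)² = 7.0045×10^-2 J.

U ≈ 70.0 mJ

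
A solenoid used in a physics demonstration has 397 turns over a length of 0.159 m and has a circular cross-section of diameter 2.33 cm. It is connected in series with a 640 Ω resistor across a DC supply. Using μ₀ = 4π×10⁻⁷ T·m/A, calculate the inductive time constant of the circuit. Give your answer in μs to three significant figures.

A = π(d/2)² = π(1.165×10^-2 m)² = 4.264×10^-4 m².
L = μ₀N²A/ℓ = (4π×10⁻⁷)(397)²(4.264×10^-4)/(0.159) = 5.311×10^-4 H.
τ = L/R = (5.311×10^-4)/(640) = 8.299×10^-7 s.

τ ≈ 0.830 μs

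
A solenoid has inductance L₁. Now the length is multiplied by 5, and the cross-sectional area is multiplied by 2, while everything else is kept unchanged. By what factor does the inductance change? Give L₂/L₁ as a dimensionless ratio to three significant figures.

L₂/L₁ = 0.400

For a solenoid, L ∝ μᵣN²A/ℓ.
L₂/L₁ = (5)^-1 × (2) = 0.400.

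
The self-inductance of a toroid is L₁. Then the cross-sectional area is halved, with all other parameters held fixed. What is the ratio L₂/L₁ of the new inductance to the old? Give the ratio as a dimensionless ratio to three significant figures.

For a toroid, L ∝ μᵣN²A/R.
L₂/L₁ = (0.5) = 0.500.

L₂/L₁ = 0.500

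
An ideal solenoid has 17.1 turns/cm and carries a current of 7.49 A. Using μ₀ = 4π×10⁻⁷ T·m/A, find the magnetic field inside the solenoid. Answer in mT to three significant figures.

B ≈ 16.1 mT

Inside a long solenoid, B = μ₀nI.
B = (4π×10⁻⁷)(1.710×10^3 m⁻¹)(7.49 A) = 1.609×10^-2 T.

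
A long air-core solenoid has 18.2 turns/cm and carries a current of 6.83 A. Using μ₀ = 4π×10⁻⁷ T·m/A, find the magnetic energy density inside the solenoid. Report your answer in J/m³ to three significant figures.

B = μ₀nI = (4π×10⁻⁷)(1.820×10^3)(6.83) = 1.562×10^-2 T.
u = B²/(2μ₀) = (1.562×10^-2)²/(2×4π×10⁻⁷) = 97.09 J/m³.

u ≈ 97.1 J/m³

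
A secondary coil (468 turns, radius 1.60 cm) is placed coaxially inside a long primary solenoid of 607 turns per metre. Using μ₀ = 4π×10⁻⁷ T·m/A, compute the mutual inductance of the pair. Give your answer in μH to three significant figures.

M ≈ 287 μH

The outer solenoid produces a uniform field B₁ = μ₀n₁I₁ across the inner coil,
so the flux linkage is N₂Φ = N₂B₁A₂ = μ₀n₁N₂A₂·I₁, giving M = μ₀n₁N₂A₂.
A₂ = πr² = π(1.600×10^-2 m)² = 8.042×10^-4 m².
M = (4π×10⁻⁷)(607)(468)(8.042×10^-4) = 2.871×10^-4 H.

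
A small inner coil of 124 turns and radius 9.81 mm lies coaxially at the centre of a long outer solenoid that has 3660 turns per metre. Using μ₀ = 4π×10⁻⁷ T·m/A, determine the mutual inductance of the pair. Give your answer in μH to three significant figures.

M ≈ 172 μH

The outer solenoid produces a uniform field B₁ = μ₀n₁I₁ across the inner coil,
so the flux linkage is N₂Φ = N₂B₁A₂ = μ₀n₁N₂A₂·I₁, giving M = μ₀n₁N₂A₂.
A₂ = πr² = π(9.810×10^-3 m)² = 3.023×10^-4 m².
M = (4π×10⁻⁷)(3660)(124)(3.023×10^-4) = 1.724×10^-4 H.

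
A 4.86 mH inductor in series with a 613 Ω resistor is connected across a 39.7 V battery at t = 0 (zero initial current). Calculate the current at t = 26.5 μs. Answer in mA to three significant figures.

I ≈ 62.5 mA

τ = L/R = 4.860×10^-3/613 = 7.928×10^-6 s; final current I_∞ = ε/R = 39.7/613 = 6.476×10^-2 A.
I(t) = I_∞(1 − e^(−t/τ)) with t/τ = 3.342.
I = (6.476×10^-2)(1 − e^(−3.342)) = 6.247×10^-2 A.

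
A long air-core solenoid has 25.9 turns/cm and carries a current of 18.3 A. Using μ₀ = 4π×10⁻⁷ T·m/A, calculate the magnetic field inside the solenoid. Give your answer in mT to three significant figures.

Inside a long solenoid, B = μ₀nI.
B = (4π×10⁻⁷)(2.590×10^3 m⁻¹)(18.3 A) = 5.956×10^-2 T.

B ≈ 59.6 mT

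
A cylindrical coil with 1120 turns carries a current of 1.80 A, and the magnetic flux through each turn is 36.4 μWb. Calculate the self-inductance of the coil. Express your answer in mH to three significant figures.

Self-inductance is defined by L = NΦ_B/I (flux linkage over current).
L = (1120)(3.640×10^-5 Wb)/(1.80 A) = 2.2649×10^-2 H.

L ≈ 22.6 mH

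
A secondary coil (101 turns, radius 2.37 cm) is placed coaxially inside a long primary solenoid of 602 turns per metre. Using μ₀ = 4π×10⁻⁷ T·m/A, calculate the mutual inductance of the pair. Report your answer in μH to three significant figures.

The outer solenoid produces a uniform field B₁ = μ₀n₁I₁ across the inner coil,
so the flux linkage is N₂Φ = N₂B₁A₂ = μ₀n₁N₂A₂·I₁, giving M = μ₀n₁N₂A₂.
A₂ = πr² = π(2.370×10^-2 m)² = 1.7646×10^-3 m².
M = (4π×10⁻⁷)(602)(101)(1.7646×10^-3) = 1.348×10^-4 H.

M ≈ 135 μH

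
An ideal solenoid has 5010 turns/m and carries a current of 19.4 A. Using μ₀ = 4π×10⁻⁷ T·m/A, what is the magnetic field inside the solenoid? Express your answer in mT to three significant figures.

B ≈ 122 mT

Inside a long solenoid, B = μ₀nI.
B = (4π×10⁻⁷)(5.010×10^3 m⁻¹)(19.4 A) = 0.1221 T.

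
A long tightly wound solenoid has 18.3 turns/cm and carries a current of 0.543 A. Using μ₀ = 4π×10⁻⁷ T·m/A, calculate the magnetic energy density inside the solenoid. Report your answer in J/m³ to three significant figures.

B = μ₀nI = (4π×10⁻⁷)(1.830×10^3)(0.543) = 1.249×10^-3 T.
u = B²/(2μ₀) = (1.249×10^-3)²/(2×4π×10⁻⁷) = 0.6204 J/m³.

u ≈ 0.620 J/m³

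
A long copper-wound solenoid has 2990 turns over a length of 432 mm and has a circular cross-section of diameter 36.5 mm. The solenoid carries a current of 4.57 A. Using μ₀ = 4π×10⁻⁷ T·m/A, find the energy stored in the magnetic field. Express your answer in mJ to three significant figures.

A = π(d/2)² = π(1.825×10^-2 m)² = 1.046×10^-3 m².
L = μ₀N²A/ℓ = (4π×10⁻⁷)(2990)²(1.046×10^-3)/(0.432) = 2.721×10^-2 H.
U = ½LI² = ½(2.721×10^-2)(4.57)² = 0.2841 J.

U ≈ 284 mJ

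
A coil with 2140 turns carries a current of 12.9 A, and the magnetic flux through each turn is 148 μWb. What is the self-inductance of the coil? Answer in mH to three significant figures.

L ≈ 24.6 mH

Self-inductance is defined by L = NΦ_B/I (flux linkage over current).
L = (2140)(1.480×10^-4 Wb)/(12.9 A) = 2.455×10^-2 H.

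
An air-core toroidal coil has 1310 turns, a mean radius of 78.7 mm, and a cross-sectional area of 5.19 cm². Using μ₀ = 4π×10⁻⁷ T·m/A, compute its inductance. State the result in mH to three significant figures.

L ≈ 2.26 mH

For a thin toroid, L = μ₀N²A/(2πR).
L = (4π×10⁻⁷)(1310)²(5.190×10^-4) / (2π×7.870×10^-2 m) = 2.263×10^-3 H.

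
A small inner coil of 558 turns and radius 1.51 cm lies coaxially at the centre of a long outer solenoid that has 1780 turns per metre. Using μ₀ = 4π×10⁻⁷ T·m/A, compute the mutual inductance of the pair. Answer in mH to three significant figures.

M ≈ 0.894 mH

The outer solenoid produces a uniform field B₁ = μ₀n₁I₁ across the inner coil,
so the flux linkage is N₂Φ = N₂B₁A₂ = μ₀n₁N₂A₂·I₁, giving M = μ₀n₁N₂A₂.
A₂ = πr² = π(1.510×10^-2 m)² = 7.163×10^-4 m².
M = (4π×10⁻⁷)(1780)(558)(7.163×10^-4) = 8.941×10^-4 H.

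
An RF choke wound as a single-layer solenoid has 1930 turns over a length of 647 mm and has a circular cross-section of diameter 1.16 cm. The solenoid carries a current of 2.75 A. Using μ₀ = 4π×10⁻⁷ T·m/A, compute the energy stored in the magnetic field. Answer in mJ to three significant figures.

U ≈ 2.89 mJ

A = π(d/2)² = π(5.800×10^-3 m)² = 1.057×10^-4 m².
L = μ₀N²A/ℓ = (4π×10⁻⁷)(1930)²(1.057×10^-4)/(0.647) = 7.646×10^-4 H.
U = ½LI² = ½(7.646×10^-4)(2.75)² = 2.891×10^-3 J.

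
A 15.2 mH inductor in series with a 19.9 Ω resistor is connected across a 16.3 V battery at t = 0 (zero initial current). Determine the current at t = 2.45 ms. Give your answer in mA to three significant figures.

I ≈ 786 mA

τ = L/R = 1.520×10^-2/19.9 = 7.638×10^-4 s; final current I_∞ = ε/R = 16.3/19.9 = 0.8191 A.
I(t) = I_∞(1 − e^(−t/τ)) with t/τ = 3.208.
I = (0.8191)(1 − e^(−3.208)) = 0.786 A.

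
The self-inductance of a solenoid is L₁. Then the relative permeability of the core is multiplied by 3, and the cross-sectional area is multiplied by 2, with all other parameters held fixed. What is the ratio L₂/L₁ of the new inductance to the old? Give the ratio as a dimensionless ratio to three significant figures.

For a solenoid, L ∝ μᵣN²A/ℓ.
L₂/L₁ = (3) × (2) = 6.00.

L₂/L₁ = 6.00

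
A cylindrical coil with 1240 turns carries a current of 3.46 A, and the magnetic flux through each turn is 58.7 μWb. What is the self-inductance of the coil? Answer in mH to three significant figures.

L ≈ 21.0 mH

Self-inductance is defined by L = NΦ_B/I (flux linkage over current).
L = (1240)(5.870×10^-5 Wb)/(3.46 A) = 2.104×10^-2 H.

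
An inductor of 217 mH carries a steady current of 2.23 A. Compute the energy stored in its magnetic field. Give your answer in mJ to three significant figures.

Stored magnetic energy: U = ½LI².
U = ½(0.217 H)(2.23 A)² = 0.5396 J.

U ≈ 540 mJ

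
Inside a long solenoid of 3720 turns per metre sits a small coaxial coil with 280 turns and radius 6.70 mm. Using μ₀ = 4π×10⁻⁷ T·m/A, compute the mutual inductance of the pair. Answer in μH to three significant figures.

The outer solenoid produces a uniform field B₁ = μ₀n₁I₁ across the inner coil,
so the flux linkage is N₂Φ = N₂B₁A₂ = μ₀n₁N₂A₂·I₁, giving M = μ₀n₁N₂A₂.
A₂ = πr² = π(6.700×10^-3 m)² = 1.410×10^-4 m².
M = (4π×10⁻⁷)(3720)(280)(1.410×10^-4) = 1.846×10^-4 H.

M ≈ 185 μH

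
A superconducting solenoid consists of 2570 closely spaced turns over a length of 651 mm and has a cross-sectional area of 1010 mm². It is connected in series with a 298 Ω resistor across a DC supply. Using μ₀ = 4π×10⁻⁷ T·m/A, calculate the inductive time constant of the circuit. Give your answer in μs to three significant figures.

A = 1010 mm² = 1.010×10^-3 m².
L = μ₀N²A/ℓ = (4π×10⁻⁷)(2570)²(1.010×10^-3)/(0.651) = 1.288×10^-2 H.
τ = L/R = (1.288×10^-2)/(298) = 4.321×10^-5 s.

τ ≈ 43.2 μs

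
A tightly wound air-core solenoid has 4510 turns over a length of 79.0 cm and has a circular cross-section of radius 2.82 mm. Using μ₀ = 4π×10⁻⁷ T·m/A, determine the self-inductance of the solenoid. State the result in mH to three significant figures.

L ≈ 0.808 mH

A = πr² = π(2.820×10^-3 m)² = 2.498×10^-5 m².
For a long solenoid, L = μ₀N²A/ℓ.
L = (4π×10⁻⁷)(4510)²(2.498×10^-5)/(0.79 m) = 8.083×10^-4 H.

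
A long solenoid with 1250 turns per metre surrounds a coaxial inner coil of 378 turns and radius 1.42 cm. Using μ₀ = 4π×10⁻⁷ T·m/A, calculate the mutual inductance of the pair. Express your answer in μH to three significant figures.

The outer solenoid produces a uniform field B₁ = μ₀n₁I₁ across the inner coil,
so the flux linkage is N₂Φ = N₂B₁A₂ = μ₀n₁N₂A₂·I₁, giving M = μ₀n₁N₂A₂.
A₂ = πr² = π(1.420×10^-2 m)² = 6.3347×10^-4 m².
M = (4π×10⁻⁷)(1250)(378)(6.3347×10^-4) = 3.761×10^-4 H.

M ≈ 376 μH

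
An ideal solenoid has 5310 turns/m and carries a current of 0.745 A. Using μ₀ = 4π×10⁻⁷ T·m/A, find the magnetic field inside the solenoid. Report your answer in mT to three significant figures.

Inside a long solenoid, B = μ₀nI.
B = (4π×10⁻⁷)(5.310×10^3 m⁻¹)(0.745 A) = 4.971×10^-3 T.

B ≈ 4.97 mT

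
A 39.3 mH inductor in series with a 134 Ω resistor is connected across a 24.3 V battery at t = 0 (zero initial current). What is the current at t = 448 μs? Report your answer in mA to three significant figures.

τ = L/R = 3.930×10^-2/134 = 2.933×10^-4 s; final current I_∞ = ε/R = 24.3/134 = 0.1813 A.
I(t) = I_∞(1 − e^(−t/τ)) with t/τ = 1.528.
I = (0.1813)(1 − e^(−1.528)) = 0.142 A.

I ≈ 142 mA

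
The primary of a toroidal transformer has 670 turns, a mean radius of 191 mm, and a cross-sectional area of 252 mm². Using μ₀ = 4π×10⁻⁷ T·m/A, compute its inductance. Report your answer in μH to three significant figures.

L ≈ 118 μH

For a thin toroid, L = μ₀N²A/(2πR).
L = (4π×10⁻⁷)(670)²(2.520×10^-4) / (2π×0.191 m) = 1.1845×10^-4 H.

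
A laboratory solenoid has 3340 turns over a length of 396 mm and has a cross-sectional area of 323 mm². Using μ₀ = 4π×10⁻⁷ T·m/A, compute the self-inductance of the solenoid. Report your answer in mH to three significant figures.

L ≈ 11.4 mH

A = 323 mm² = 3.230×10^-4 m².
For a long solenoid, L = μ₀N²A/ℓ.
L = (4π×10⁻⁷)(3340)²(3.230×10^-4)/(0.396 m) = 1.143×10^-2 H.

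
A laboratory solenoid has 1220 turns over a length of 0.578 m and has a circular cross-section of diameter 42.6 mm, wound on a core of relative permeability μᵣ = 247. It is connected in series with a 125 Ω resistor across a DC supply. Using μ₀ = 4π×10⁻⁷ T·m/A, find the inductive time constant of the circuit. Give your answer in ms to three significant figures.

τ ≈ 9.11 ms

A = π(d/2)² = π(2.130×10^-2 m)² = 1.425×10^-3 m².
L = μ₀μᵣN²A/ℓ = (4π×10⁻⁷)(247)(1220)²(1.425×10^-3)/(0.578) = 1.139 H.
τ = L/R = (1.139)/(125) = 9.114×10^-3 s.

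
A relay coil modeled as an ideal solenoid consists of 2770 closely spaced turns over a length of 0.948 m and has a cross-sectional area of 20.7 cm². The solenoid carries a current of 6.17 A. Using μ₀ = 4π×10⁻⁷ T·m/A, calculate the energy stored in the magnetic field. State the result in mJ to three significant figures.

A = 20.7 cm² = 2.070×10^-3 m².
L = μ₀N²A/ℓ = (4π×10⁻⁷)(2770)²(2.070×10^-3)/(0.948) = 2.105×10^-2 H.
U = ½LI² = ½(2.105×10^-2)(6.17)² = 0.4007 J.

U ≈ 401 mJ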